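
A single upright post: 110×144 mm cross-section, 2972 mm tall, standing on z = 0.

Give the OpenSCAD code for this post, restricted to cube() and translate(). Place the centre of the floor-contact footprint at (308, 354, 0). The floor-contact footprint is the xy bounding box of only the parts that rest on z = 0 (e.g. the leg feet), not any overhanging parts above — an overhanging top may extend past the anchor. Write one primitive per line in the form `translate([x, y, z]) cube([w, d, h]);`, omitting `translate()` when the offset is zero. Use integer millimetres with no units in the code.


translate([253, 282, 0]) cube([110, 144, 2972]);


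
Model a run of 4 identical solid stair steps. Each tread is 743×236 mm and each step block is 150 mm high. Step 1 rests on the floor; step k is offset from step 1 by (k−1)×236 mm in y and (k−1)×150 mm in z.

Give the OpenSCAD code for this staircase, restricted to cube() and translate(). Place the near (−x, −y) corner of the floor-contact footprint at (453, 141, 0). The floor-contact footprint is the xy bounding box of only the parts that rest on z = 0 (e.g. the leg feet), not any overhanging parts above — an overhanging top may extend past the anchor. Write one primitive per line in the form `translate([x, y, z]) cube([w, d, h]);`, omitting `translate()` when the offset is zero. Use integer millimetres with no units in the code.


translate([453, 141, 0]) cube([743, 236, 150]);
translate([453, 377, 150]) cube([743, 236, 150]);
translate([453, 613, 300]) cube([743, 236, 150]);
translate([453, 849, 450]) cube([743, 236, 150]);


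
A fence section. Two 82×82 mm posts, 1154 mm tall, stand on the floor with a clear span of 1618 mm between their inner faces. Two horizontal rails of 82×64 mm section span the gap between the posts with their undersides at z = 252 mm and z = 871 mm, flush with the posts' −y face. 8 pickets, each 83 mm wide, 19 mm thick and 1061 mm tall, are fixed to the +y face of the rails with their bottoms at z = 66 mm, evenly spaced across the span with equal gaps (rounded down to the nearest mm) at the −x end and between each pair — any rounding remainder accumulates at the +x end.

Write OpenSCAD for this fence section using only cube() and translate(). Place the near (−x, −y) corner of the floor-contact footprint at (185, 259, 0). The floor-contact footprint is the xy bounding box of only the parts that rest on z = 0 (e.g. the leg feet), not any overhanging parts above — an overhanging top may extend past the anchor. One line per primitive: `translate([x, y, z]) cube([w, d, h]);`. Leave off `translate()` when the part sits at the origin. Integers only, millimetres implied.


translate([185, 259, 0]) cube([82, 82, 1154]);
translate([1885, 259, 0]) cube([82, 82, 1154]);
translate([267, 259, 252]) cube([1618, 82, 64]);
translate([267, 259, 871]) cube([1618, 82, 64]);
translate([373, 341, 66]) cube([83, 19, 1061]);
translate([562, 341, 66]) cube([83, 19, 1061]);
translate([751, 341, 66]) cube([83, 19, 1061]);
translate([940, 341, 66]) cube([83, 19, 1061]);
translate([1129, 341, 66]) cube([83, 19, 1061]);
translate([1318, 341, 66]) cube([83, 19, 1061]);
translate([1507, 341, 66]) cube([83, 19, 1061]);
translate([1696, 341, 66]) cube([83, 19, 1061]);


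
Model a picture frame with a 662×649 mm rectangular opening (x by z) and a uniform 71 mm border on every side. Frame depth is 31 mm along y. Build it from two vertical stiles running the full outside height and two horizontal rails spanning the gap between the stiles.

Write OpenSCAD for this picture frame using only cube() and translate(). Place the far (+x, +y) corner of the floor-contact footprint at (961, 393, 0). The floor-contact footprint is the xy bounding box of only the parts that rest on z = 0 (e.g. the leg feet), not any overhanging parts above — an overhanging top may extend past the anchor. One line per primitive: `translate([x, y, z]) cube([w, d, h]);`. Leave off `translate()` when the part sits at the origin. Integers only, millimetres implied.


translate([157, 362, 0]) cube([71, 31, 791]);
translate([890, 362, 0]) cube([71, 31, 791]);
translate([228, 362, 0]) cube([662, 31, 71]);
translate([228, 362, 720]) cube([662, 31, 71]);


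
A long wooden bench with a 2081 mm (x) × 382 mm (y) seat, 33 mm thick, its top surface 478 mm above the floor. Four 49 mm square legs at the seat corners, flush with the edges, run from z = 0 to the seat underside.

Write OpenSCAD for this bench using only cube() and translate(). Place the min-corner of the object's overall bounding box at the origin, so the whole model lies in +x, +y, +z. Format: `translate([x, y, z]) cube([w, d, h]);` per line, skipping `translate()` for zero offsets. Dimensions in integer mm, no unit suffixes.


translate([0, 0, 445]) cube([2081, 382, 33]);
cube([49, 49, 445]);
translate([0, 333, 0]) cube([49, 49, 445]);
translate([2032, 0, 0]) cube([49, 49, 445]);
translate([2032, 333, 0]) cube([49, 49, 445]);


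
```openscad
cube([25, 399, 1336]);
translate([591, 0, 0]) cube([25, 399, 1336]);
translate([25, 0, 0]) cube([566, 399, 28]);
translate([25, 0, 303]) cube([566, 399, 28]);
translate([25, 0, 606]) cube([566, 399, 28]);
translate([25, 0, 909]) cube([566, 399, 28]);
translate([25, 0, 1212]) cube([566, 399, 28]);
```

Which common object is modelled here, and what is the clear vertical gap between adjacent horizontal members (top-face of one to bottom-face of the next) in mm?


A bookshelf. The clear shelf gap is 275 mm.

Two tall side panels with 5 horizontal boards between them — a bookshelf. The first two shelf undersides are at z = 0 and z = 303; with shelf thickness 28, the clear gap is 303 − 0 − 28 = 275 mm.


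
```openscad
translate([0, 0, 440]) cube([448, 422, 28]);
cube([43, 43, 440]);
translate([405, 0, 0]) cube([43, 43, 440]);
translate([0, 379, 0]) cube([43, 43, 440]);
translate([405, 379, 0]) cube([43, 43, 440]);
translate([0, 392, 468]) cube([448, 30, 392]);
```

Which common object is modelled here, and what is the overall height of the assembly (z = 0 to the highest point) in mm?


A chair. The overall height is 860 mm.

A slab on four corner posts with a tall panel at the back — a chair. The seat slab sits at z = 440 with thickness 28, and the 392 mm backrest starts at the seat top, so the overall height is 440 + 28 + 392 = 860 mm.


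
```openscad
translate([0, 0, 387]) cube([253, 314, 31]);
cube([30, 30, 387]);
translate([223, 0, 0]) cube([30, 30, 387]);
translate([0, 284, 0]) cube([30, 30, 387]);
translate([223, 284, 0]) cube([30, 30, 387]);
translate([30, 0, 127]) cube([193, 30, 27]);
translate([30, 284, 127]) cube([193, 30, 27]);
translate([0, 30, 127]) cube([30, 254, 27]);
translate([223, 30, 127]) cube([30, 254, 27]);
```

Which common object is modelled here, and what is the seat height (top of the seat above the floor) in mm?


A stool. The seat height is 418 mm.

A 253×314×31 slab at z = 387 on four corner posts — a stool. The seat top is 387 + 31 = 418 mm.


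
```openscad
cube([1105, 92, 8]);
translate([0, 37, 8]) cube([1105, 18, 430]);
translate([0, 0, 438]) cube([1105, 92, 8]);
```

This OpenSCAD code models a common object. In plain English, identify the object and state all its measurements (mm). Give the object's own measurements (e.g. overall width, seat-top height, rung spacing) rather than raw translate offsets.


An I-beam lying along x, 1105 mm long. Overall section height 446 mm. Two flanges 92 mm wide (y) and 8 mm thick, one on the floor and one at the top; a web 18 mm thick runs between them, centred on the flange width.


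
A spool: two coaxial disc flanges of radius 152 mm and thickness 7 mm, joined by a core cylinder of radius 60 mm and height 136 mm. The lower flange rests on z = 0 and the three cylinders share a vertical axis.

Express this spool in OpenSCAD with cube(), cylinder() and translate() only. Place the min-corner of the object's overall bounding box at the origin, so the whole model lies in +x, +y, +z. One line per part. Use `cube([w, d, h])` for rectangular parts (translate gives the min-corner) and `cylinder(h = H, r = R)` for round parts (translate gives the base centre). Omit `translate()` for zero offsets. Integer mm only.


translate([152, 152, 0]) cylinder(h = 7, r = 152);
translate([152, 152, 7]) cylinder(h = 136, r = 60);
translate([152, 152, 143]) cylinder(h = 7, r = 152);


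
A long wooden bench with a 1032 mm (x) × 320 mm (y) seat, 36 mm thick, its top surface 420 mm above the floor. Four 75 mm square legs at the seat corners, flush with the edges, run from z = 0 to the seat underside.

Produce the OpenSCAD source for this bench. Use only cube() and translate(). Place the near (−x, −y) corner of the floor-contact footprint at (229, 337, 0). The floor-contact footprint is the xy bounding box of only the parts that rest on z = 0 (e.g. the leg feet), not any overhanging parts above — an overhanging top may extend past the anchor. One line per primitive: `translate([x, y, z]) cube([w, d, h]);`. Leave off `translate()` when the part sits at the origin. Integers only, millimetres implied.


// leg_h = 420 − 36 = 384
translate([229, 337, 384]) cube([1032, 320, 36]);
translate([229, 337, 0]) cube([75, 75, 384]);
translate([229, 582, 0]) cube([75, 75, 384]);
translate([1186, 337, 0]) cube([75, 75, 384]);
translate([1186, 582, 0]) cube([75, 75, 384]);


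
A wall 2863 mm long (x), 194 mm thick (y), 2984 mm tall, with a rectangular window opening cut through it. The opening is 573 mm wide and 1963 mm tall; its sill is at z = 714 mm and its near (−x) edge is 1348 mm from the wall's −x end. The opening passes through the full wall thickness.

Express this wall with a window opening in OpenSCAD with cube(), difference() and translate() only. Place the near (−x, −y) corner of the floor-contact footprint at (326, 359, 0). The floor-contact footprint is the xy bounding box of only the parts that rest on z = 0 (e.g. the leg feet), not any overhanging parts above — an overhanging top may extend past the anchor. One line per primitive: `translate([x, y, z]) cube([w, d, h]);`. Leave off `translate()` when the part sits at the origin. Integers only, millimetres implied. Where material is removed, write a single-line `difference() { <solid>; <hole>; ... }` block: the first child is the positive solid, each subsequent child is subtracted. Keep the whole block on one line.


difference() { translate([326, 359, 0]) cube([2863, 194, 2984]); translate([1674, 359, 714]) cube([573, 194, 1963]); }


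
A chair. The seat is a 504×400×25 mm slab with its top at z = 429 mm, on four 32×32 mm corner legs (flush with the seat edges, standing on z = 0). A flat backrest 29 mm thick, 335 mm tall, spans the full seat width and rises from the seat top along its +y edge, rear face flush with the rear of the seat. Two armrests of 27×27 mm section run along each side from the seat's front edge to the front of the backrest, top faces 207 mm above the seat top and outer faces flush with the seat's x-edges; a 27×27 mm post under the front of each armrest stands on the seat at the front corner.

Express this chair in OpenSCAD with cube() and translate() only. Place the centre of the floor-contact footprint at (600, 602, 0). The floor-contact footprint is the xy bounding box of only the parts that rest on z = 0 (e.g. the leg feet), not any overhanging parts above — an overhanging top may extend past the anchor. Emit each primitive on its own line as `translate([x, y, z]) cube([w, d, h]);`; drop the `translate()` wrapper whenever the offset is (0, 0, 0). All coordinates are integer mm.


translate([348, 402, 404]) cube([504, 400, 25]);
translate([348, 402, 0]) cube([32, 32, 404]);
translate([820, 402, 0]) cube([32, 32, 404]);
translate([348, 770, 0]) cube([32, 32, 404]);
translate([820, 770, 0]) cube([32, 32, 404]);
translate([348, 773, 429]) cube([504, 29, 335]);
translate([348, 402, 609]) cube([27, 371, 27]);
translate([825, 402, 609]) cube([27, 371, 27]);
translate([348, 402, 429]) cube([27, 27, 180]);
translate([825, 402, 429]) cube([27, 27, 180]);


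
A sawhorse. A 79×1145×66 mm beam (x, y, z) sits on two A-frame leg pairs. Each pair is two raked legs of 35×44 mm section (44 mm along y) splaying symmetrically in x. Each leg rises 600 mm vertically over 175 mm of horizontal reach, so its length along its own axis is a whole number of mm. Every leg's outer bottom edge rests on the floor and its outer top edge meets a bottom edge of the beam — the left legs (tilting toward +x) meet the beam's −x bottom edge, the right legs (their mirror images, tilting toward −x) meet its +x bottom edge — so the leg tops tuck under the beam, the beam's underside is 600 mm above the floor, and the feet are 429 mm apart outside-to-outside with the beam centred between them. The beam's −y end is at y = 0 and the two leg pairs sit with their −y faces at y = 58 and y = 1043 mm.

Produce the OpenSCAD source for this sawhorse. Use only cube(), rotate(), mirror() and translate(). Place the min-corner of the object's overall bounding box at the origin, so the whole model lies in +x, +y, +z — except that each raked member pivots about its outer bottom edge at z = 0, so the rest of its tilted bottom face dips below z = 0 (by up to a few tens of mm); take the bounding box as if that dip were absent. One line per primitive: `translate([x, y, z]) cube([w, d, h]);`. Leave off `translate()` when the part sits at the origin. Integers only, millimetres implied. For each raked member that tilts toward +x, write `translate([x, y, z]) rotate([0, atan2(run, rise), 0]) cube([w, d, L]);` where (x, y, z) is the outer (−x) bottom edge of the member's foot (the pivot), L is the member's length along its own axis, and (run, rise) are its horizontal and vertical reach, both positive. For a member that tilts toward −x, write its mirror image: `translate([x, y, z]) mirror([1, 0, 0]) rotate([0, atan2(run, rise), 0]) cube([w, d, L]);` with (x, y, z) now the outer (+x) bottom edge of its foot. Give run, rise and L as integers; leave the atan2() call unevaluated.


translate([175, 0, 600]) cube([79, 1145, 66]);
translate([0, 58, 0]) rotate([0, atan2(175, 600), 0]) cube([35, 44, 625]);
translate([429, 58, 0]) mirror([1, 0, 0]) rotate([0, atan2(175, 600), 0]) cube([35, 44, 625]);
translate([0, 1043, 0]) rotate([0, atan2(175, 600), 0]) cube([35, 44, 625]);
translate([429, 1043, 0]) mirror([1, 0, 0]) rotate([0, atan2(175, 600), 0]) cube([35, 44, 625]);


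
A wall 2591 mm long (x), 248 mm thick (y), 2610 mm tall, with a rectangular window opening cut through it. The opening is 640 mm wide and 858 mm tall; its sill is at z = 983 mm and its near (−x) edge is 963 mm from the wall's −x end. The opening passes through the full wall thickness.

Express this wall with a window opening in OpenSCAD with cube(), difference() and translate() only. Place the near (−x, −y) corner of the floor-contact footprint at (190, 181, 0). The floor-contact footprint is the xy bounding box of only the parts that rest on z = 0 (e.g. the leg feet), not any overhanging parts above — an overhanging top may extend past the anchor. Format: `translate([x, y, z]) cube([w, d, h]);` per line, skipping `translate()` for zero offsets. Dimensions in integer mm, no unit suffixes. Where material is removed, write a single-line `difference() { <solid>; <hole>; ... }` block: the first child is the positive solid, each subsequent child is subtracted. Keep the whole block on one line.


difference() { translate([190, 181, 0]) cube([2591, 248, 2610]); translate([1153, 181, 983]) cube([640, 248, 858]); }


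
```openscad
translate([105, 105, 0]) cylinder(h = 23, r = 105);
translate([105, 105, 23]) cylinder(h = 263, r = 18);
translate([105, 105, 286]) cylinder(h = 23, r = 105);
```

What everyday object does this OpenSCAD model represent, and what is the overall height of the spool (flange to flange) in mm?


A spool. The overall height is 309 mm.

Three coaxial cylinders, large–small–large — a spool. Two 23 mm flanges and a 263 mm core give 23 + 263 + 23 = 309 mm.


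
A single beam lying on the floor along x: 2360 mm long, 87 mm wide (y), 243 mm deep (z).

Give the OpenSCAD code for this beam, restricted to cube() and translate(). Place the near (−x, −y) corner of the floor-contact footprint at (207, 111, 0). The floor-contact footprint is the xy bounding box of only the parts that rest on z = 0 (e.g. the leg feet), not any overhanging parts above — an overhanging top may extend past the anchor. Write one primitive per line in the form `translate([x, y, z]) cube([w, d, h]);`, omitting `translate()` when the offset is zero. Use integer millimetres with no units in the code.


translate([207, 111, 0]) cube([2360, 87, 243]);


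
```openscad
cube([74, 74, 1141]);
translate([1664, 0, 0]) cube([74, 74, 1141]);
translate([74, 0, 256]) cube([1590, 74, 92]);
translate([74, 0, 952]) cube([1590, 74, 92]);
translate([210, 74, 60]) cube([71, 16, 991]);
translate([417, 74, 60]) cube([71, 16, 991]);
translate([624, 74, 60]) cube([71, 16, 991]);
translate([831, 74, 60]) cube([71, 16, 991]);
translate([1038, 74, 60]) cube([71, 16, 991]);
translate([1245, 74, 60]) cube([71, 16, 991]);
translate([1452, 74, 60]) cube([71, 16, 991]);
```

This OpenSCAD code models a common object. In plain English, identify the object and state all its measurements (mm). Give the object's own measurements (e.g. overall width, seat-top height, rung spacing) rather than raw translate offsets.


A fence section. Two 74×74 mm posts, 1141 mm tall, stand on the floor with a clear span of 1590 mm between their inner faces. Two horizontal rails of 74×92 mm section span the gap between the posts with their undersides at z = 256 mm and z = 952 mm, flush with the posts' −y face. 7 pickets, each 71 mm wide, 16 mm thick and 991 mm tall, are fixed to the +y face of the rails with their bottoms at z = 60 mm, spaced across the span with a 136 mm gap after the −x post and between neighbouring pickets, with 141 mm left before the +x post.


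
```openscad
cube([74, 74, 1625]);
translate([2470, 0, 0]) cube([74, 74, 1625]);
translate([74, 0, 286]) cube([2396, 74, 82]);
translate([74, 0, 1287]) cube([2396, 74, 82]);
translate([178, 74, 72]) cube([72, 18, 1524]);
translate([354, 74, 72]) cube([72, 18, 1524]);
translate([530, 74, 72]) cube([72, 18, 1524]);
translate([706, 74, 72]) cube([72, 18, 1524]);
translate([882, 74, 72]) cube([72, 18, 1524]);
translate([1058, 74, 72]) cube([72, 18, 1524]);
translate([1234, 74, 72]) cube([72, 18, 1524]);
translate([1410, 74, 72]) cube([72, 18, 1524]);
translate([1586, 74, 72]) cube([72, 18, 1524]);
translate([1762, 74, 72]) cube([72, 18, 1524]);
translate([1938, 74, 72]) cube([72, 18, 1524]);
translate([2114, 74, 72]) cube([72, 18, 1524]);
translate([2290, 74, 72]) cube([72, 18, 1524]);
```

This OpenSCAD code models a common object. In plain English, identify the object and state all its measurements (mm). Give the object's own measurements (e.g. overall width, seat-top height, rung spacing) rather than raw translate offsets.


A fence section. Two 74×74 mm posts, 1625 mm tall, stand on the floor with a clear span of 2396 mm between their inner faces. Two horizontal rails of 74×82 mm section span the gap between the posts with their undersides at z = 286 mm and z = 1287 mm, flush with the posts' −y face. 13 pickets, each 72 mm wide, 18 mm thick and 1524 mm tall, are fixed to the +y face of the rails with their bottoms at z = 72 mm, spaced across the span with a 104 mm gap after the −x post and between neighbouring pickets, with 108 mm left before the +x post.


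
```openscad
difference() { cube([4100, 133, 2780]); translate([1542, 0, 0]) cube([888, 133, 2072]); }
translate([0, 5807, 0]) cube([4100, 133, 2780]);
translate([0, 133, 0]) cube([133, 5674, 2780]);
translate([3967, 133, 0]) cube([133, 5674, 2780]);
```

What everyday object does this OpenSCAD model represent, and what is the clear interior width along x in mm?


A single room. The interior width is 3834 mm.

Four walls enclosing a rectangle with a door in the front wall — a room. Outside width 4100 minus two 133 mm walls gives 3834 mm.


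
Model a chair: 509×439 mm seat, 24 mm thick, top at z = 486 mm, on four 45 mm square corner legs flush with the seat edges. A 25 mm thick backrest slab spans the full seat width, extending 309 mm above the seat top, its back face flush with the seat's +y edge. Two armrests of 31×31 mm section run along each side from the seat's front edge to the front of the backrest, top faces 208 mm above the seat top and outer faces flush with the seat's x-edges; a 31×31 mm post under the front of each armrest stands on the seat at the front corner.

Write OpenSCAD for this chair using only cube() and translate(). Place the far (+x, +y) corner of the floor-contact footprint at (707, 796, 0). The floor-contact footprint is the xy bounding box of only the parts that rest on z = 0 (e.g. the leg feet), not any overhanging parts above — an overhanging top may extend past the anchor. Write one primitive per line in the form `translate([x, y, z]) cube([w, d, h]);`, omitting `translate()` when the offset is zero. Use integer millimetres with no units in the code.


translate([198, 357, 462]) cube([509, 439, 24]);
translate([198, 357, 0]) cube([45, 45, 462]);
translate([662, 357, 0]) cube([45, 45, 462]);
translate([198, 751, 0]) cube([45, 45, 462]);
translate([662, 751, 0]) cube([45, 45, 462]);
translate([198, 771, 486]) cube([509, 25, 309]);
translate([198, 357, 663]) cube([31, 414, 31]);
translate([676, 357, 663]) cube([31, 414, 31]);
translate([198, 357, 486]) cube([31, 31, 177]);
translate([676, 357, 486]) cube([31, 31, 177]);


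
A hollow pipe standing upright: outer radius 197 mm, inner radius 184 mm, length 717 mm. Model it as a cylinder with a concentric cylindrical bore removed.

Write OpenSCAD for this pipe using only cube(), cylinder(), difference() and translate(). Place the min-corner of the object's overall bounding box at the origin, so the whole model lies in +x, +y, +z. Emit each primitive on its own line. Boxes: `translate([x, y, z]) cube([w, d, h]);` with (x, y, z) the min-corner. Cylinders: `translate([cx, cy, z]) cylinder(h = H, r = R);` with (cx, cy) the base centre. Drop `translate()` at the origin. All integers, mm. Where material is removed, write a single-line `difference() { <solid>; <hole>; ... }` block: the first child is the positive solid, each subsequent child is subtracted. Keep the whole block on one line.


difference() { translate([197, 197, 0]) cylinder(h = 717, r = 197); translate([197, 197, 0]) cylinder(h = 717, r = 184); }


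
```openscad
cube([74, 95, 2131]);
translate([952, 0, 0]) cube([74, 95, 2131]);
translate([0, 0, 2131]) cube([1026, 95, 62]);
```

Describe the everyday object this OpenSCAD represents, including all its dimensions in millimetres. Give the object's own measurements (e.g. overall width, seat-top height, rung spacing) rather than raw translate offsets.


A door frame. The clear opening is 878 mm wide and 2131 mm high. Two 74 mm wide jambs, 95 mm deep, stand either side of the opening from the floor to the top of the opening. A 62 mm thick head sits across the top of both jambs, spanning the full outside width of the frame.


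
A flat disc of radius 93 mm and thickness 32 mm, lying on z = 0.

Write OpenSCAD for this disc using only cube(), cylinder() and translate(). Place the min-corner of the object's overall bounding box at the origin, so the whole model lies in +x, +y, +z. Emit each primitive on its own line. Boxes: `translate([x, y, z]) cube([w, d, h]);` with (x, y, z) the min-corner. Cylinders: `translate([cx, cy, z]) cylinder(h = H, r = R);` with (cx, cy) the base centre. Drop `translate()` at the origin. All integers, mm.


translate([93, 93, 0]) cylinder(h = 32, r = 93);


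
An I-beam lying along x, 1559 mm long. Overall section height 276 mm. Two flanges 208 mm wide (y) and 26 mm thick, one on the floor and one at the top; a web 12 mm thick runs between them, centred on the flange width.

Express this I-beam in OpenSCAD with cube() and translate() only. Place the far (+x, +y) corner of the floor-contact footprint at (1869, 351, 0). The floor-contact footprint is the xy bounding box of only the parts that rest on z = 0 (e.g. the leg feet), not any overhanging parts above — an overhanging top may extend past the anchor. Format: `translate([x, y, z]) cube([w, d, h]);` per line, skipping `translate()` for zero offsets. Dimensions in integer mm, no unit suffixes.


translate([310, 143, 0]) cube([1559, 208, 26]);
translate([310, 241, 26]) cube([1559, 12, 224]);
translate([310, 143, 250]) cube([1559, 208, 26]);


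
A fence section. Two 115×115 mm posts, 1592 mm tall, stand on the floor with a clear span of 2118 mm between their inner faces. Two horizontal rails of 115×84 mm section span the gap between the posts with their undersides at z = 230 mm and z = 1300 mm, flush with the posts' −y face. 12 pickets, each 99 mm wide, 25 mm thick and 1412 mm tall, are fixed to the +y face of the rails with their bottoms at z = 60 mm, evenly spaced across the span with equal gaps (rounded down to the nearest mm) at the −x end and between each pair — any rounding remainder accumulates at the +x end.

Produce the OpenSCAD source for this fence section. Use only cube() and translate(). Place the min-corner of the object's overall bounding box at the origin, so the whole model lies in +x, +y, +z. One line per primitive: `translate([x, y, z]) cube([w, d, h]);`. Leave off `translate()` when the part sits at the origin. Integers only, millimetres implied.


cube([115, 115, 1592]);
translate([2233, 0, 0]) cube([115, 115, 1592]);
translate([115, 0, 230]) cube([2118, 115, 84]);
translate([115, 0, 1300]) cube([2118, 115, 84]);
translate([186, 115, 60]) cube([99, 25, 1412]);
translate([356, 115, 60]) cube([99, 25, 1412]);
translate([526, 115, 60]) cube([99, 25, 1412]);
translate([696, 115, 60]) cube([99, 25, 1412]);
translate([866, 115, 60]) cube([99, 25, 1412]);
translate([1036, 115, 60]) cube([99, 25, 1412]);
translate([1206, 115, 60]) cube([99, 25, 1412]);
translate([1376, 115, 60]) cube([99, 25, 1412]);
translate([1546, 115, 60]) cube([99, 25, 1412]);
translate([1716, 115, 60]) cube([99, 25, 1412]);
translate([1886, 115, 60]) cube([99, 25, 1412]);
translate([2056, 115, 60]) cube([99, 25, 1412]);


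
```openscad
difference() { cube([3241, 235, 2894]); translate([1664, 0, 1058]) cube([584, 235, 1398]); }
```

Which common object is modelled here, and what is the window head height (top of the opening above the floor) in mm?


A wall with a window opening. The window head height is 2456 mm.

A wall with a rectangular opening subtracted — a window. Sill at z = 1058, opening 1398 mm tall, so the head is at 1058 + 1398 = 2456 mm.


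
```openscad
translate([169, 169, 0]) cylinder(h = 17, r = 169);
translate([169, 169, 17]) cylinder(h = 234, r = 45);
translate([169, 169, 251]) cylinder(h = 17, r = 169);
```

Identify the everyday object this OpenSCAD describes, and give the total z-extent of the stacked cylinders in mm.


A spool. The overall height is 268 mm.

Three coaxial cylinders, large–small–large — a spool. Two 17 mm flanges and a 234 mm core give 17 + 234 + 17 = 268 mm.


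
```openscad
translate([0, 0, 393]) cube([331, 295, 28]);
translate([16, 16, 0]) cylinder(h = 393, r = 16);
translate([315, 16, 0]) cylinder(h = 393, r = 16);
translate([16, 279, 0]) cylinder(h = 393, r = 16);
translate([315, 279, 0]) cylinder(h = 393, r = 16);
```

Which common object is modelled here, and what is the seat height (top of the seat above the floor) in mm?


A stool. The seat height is 421 mm.

A 331×295×28 slab at z = 393 on four corner cylinders — a stool. The seat top is 393 + 28 = 421 mm.


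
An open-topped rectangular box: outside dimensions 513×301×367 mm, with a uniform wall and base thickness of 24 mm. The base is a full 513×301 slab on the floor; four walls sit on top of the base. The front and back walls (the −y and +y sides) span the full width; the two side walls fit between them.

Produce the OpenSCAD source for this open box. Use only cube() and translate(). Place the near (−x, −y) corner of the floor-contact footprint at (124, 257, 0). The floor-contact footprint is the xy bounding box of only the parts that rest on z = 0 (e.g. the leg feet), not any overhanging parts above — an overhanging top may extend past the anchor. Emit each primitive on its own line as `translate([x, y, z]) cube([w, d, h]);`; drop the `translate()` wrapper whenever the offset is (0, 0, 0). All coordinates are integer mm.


translate([124, 257, 0]) cube([513, 301, 24]);
translate([124, 257, 24]) cube([513, 24, 343]);
translate([124, 534, 24]) cube([513, 24, 343]);
translate([124, 281, 24]) cube([24, 253, 343]);
translate([613, 281, 24]) cube([24, 253, 343]);


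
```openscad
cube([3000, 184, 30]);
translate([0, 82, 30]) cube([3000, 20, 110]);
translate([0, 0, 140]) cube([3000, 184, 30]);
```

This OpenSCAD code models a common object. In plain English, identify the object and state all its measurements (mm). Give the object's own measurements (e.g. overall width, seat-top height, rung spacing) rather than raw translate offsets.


An I-beam lying along x, 3000 mm long. Overall section height 170 mm. Two flanges 184 mm wide (y) and 30 mm thick, one on the floor and one at the top; a web 20 mm thick runs between them, centred on the flange width.


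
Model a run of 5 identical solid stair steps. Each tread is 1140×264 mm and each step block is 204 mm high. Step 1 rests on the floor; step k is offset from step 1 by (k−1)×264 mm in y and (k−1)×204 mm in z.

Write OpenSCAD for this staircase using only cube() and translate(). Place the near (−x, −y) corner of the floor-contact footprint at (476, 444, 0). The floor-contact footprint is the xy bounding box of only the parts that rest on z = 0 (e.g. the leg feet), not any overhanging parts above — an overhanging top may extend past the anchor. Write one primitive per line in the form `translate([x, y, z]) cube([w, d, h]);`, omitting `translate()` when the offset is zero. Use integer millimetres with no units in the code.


translate([476, 444, 0]) cube([1140, 264, 204]);
translate([476, 708, 204]) cube([1140, 264, 204]);
translate([476, 972, 408]) cube([1140, 264, 204]);
translate([476, 1236, 612]) cube([1140, 264, 204]);
translate([476, 1500, 816]) cube([1140, 264, 204]);


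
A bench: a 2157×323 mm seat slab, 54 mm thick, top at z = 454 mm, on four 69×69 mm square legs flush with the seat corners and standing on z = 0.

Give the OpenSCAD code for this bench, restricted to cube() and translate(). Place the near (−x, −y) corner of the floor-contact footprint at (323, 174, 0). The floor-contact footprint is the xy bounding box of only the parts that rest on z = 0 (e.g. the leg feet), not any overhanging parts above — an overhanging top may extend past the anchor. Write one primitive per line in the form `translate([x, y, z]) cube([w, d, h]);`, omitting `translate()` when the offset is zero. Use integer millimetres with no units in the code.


translate([323, 174, 400]) cube([2157, 323, 54]);
translate([323, 174, 0]) cube([69, 69, 400]);
translate([323, 428, 0]) cube([69, 69, 400]);
translate([2411, 174, 0]) cube([69, 69, 400]);
translate([2411, 428, 0]) cube([69, 69, 400]);


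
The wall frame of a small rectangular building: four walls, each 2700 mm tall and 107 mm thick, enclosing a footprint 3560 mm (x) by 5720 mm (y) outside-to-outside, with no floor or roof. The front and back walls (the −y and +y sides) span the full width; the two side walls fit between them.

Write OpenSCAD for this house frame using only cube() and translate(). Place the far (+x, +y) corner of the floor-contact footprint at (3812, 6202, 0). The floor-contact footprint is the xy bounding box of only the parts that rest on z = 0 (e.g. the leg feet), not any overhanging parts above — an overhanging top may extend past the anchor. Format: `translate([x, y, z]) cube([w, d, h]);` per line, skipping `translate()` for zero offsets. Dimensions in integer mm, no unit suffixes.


translate([252, 482, 0]) cube([3560, 107, 2700]);
translate([252, 6095, 0]) cube([3560, 107, 2700]);
translate([252, 589, 0]) cube([107, 5506, 2700]);
translate([3705, 589, 0]) cube([107, 5506, 2700]);


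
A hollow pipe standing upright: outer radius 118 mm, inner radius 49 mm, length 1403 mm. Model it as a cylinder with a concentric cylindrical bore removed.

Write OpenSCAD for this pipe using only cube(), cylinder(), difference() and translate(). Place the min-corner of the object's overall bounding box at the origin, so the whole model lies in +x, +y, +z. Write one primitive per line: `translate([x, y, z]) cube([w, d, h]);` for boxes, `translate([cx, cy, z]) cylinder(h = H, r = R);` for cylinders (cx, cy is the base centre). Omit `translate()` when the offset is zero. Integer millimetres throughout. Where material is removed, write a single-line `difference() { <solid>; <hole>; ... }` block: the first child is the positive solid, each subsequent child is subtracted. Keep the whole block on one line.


difference() { translate([118, 118, 0]) cylinder(h = 1403, r = 118); translate([118, 118, 0]) cylinder(h = 1403, r = 49); }


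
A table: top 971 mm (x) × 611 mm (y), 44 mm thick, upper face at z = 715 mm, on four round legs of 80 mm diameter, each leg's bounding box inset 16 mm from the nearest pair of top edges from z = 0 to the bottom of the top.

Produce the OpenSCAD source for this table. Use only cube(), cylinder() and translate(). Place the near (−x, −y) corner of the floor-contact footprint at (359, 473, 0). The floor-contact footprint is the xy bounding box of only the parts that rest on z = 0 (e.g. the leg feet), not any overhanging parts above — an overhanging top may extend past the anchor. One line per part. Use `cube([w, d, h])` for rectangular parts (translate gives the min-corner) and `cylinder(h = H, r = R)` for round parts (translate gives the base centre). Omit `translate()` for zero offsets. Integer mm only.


translate([343, 457, 671]) cube([971, 611, 44]);
translate([399, 513, 0]) cylinder(h = 671, r = 40);
translate([1258, 513, 0]) cylinder(h = 671, r = 40);
translate([399, 1012, 0]) cylinder(h = 671, r = 40);
translate([1258, 1012, 0]) cylinder(h = 671, r = 40);


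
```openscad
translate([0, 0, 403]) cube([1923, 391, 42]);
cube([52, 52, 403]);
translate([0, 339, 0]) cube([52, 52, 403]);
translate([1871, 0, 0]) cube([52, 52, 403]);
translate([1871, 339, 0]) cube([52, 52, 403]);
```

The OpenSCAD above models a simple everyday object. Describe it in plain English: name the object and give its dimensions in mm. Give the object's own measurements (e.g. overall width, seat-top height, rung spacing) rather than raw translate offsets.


A bench: a 1923×391 mm seat slab, 42 mm thick, top at z = 445 mm, on four 52×52 mm square legs flush with the seat corners and standing on z = 0.


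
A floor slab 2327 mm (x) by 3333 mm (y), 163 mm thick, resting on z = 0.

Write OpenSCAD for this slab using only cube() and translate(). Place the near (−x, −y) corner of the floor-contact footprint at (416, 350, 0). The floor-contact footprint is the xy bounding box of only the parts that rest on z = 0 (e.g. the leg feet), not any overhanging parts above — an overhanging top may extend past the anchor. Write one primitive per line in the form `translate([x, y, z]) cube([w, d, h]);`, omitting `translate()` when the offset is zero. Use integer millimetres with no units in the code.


translate([416, 350, 0]) cube([2327, 3333, 163]);


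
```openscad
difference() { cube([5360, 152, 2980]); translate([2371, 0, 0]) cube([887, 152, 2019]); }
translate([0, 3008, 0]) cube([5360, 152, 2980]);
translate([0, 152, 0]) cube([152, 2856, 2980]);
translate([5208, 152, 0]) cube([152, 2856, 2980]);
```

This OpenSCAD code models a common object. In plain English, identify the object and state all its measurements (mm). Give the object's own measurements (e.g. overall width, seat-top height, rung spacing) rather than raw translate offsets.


A single room: four walls, each 2980 mm tall and 152 mm thick, enclosing an outside footprint 5360×3160 mm (x × y), no floor or roof. The front and back walls (−y and +y sides) run the full x-width; the side walls fit between their inner faces. A door opening 887 mm wide and 2019 mm tall is cut through the front wall from the floor up, its −x edge 2371 mm from the wall's −x end.


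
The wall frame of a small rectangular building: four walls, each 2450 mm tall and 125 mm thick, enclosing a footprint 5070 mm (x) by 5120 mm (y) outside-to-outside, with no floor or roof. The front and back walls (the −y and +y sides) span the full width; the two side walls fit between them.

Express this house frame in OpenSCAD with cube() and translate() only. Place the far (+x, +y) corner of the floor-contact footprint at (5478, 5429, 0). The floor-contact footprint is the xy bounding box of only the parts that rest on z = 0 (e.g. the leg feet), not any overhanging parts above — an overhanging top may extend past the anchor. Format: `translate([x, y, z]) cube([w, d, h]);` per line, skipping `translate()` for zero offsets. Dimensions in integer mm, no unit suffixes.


translate([408, 309, 0]) cube([5070, 125, 2450]);
translate([408, 5304, 0]) cube([5070, 125, 2450]);
translate([408, 434, 0]) cube([125, 4870, 2450]);
translate([5353, 434, 0]) cube([125, 4870, 2450]);


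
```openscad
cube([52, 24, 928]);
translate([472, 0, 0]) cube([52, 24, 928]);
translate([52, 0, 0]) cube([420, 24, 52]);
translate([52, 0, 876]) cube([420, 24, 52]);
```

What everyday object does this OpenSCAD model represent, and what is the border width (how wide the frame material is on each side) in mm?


A picture frame. The border width is 52 mm.

Four thin pieces enclosing a rectangular opening — a picture frame. The two full-height stiles are 928 mm tall; the top rail sits at z = 876 and is 52 mm tall, so the border above the opening is 928 − 876 = 52 mm, matching the stile x-width.


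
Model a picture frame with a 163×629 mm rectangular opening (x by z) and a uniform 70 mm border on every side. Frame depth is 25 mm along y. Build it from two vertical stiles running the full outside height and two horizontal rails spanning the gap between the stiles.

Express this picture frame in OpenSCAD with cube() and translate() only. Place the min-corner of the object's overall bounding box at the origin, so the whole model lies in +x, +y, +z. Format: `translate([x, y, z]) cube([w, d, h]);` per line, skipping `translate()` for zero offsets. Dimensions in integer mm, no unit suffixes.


cube([70, 25, 769]);
translate([233, 0, 0]) cube([70, 25, 769]);
translate([70, 0, 0]) cube([163, 25, 70]);
translate([70, 0, 699]) cube([163, 25, 70]);


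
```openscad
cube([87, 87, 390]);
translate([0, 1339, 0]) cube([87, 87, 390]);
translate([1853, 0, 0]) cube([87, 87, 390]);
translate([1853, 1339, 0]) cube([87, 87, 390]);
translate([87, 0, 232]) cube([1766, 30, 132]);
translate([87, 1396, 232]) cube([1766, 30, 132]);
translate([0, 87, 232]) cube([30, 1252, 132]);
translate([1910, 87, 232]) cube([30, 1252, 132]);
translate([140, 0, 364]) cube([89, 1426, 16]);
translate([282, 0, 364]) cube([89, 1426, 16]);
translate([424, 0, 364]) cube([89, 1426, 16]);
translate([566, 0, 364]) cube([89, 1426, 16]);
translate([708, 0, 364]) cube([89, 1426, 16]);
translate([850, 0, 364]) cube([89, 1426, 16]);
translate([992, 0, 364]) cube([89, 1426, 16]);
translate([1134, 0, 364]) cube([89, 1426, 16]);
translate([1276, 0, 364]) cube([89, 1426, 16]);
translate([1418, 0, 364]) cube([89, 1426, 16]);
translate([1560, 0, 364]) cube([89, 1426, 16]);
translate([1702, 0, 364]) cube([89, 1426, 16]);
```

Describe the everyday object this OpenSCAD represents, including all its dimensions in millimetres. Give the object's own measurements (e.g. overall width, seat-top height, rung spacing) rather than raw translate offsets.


A bed frame 1940 mm long (x) by 1426 mm wide (y). Four 87×87 mm corner posts, 390 mm tall, at the corners of the footprint. Four rails of 30 mm thickness and 132 mm height run between adjacent posts with their undersides at z = 232 mm, their outer faces flush with the outside of the frame (the two x-running rails run between the posts' inner faces; the two y-running rails run between the posts' inner faces). 12 slats, each 89 mm wide (x) and 16 mm thick, lie across the top of the two x-running rails, running the full 1426 mm width of the frame in y; along x they sit between the end posts with a 53 mm gap after the −x posts and between neighbouring slats, leaving 62 mm before the +x posts.
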